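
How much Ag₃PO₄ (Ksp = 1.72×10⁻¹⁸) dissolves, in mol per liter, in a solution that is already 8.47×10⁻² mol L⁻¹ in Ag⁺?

2.83×10⁻¹⁵ M

Ag₃PO₄(s) ⇌ 3 Ag⁺(aq) + PO₄³⁻(aq)
Ag⁺ is already present at 8.47×10⁻² mol L⁻¹. If s mol/L of Ag₃PO₄ dissolves, [PO₄³⁻] = s while [Ag⁺] ≈ 8.47×10⁻² mol L⁻¹.
Ksp = [Ag⁺]^3[PO₄³⁻] = (8.47×10⁻²)^3s
s = 1.72×10⁻¹⁸ / (8.47×10⁻²)^3 = 2.83×10⁻¹⁵
s = 2.83×10⁻¹⁵ mol L⁻¹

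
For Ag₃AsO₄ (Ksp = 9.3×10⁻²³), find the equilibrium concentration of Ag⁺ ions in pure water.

Ag₃AsO₄(s) ⇌ 3 Ag⁺(aq) + AsO₄³⁻(aq)
If s mol/L of Ag₃AsO₄ dissolves, [Ag⁺] = 3s and [AsO₄³⁻] = s.
Ksp = [Ag⁺]^3[AsO₄³⁻] = (3s)^3 · s = 27s^4 = 9.3×10⁻²³
s = 1.4×10⁻⁶ mol L⁻¹
[Ag⁺] = 3s = 4.1×10⁻⁶ mol L⁻¹

4.1×10⁻⁶ M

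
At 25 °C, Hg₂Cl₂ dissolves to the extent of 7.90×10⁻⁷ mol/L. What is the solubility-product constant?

Ksp = 1.97×10⁻¹⁸

Hg₂Cl₂(s) ⇌ Hg₂²⁺(aq) + 2 Cl⁻(aq)
Call the molar solubility s, so that [Hg₂²⁺] = s and [Cl⁻] = 2s.
Ksp = [Hg₂²⁺][Cl⁻]^2 = s · (2s)^2 = 4s^3
Ksp = 4 × (7.90×10⁻⁷)^3 = 1.97×10⁻¹⁸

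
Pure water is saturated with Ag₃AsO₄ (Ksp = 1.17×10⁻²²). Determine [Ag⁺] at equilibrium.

Ag₃AsO₄(s) ⇌ 3 Ag⁺(aq) + AsO₄³⁻(aq)
Let s be the molar solubility. Then [Ag⁺] = 3s and [AsO₄³⁻] = s.
Ksp = [Ag⁺]^3[AsO₄³⁻] = (3s)^3 · s = 27s^4 = 1.17×10⁻²²
s = 1.44×10⁻⁶ M
[Ag⁺] = 3s = 4.33×10⁻⁶ M

4.33×10⁻⁶ M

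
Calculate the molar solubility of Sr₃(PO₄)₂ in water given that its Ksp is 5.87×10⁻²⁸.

1.40×10⁻⁶ M

Sr₃(PO₄)₂(s) ⇌ 3 Sr²⁺(aq) + 2 PO₄³⁻(aq)
Call the molar solubility s, so that [Sr²⁺] = 3s and [PO₄³⁻] = 2s.
Ksp = [Sr²⁺]^3[PO₄³⁻]^2 = (3s)^3 · (2s)^2 = 108s^5
108s^5 = 5.87×10⁻²⁸  ⇒  s^5 = 5.44×10⁻³⁰
Taking the 5th root, s = 1.40×10⁻⁶ mol/L.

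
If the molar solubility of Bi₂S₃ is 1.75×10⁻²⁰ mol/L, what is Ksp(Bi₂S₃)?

Ksp = 1.77×10⁻⁹⁷

Bi₂S₃(s) ⇌ 2 Bi³⁺(aq) + 3 S²⁻(aq)
If s mol/L of Bi₂S₃ dissolves, [Bi³⁺] = 2s and [S²⁻] = 3s.
Ksp = [Bi³⁺]^2[S²⁻]^3 = (2s)^2 · (3s)^3 = 108s^5
Ksp = 108 × (1.75×10⁻²⁰)^5 = 1.77×10⁻⁹⁷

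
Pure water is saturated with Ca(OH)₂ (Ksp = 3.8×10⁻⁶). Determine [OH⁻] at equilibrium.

2.0×10⁻² M

Ca(OH)₂(s) ⇌ Ca²⁺(aq) + 2 OH⁻(aq)
For each mole of Ca(OH)₂ that dissolves per liter, [Ca²⁺] = s and [OH⁻] = 2s; let s denote this solubility.
Ksp = [Ca²⁺][OH⁻]^2 = s · (2s)^2 = 4s^3 = 3.8×10⁻⁶
s = 9.8×10⁻³ mol/L
[OH⁻] = 2s = 2.0×10⁻² mol/L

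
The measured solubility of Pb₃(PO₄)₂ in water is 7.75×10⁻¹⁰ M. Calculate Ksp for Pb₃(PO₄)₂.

Ksp = 3.02×10⁻⁴⁴

Pb₃(PO₄)₂(s) ⇌ 3 Pb²⁺(aq) + 2 PO₄³⁻(aq)
Let s be the molar solubility. Then [Pb²⁺] = 3s and [PO₄³⁻] = 2s.
Ksp = [Pb²⁺]^3[PO₄³⁻]^2 = (3s)^3 · (2s)^2 = 108s^5
Ksp = 108 × (7.75×10⁻¹⁰)^5 = 3.02×10⁻⁴⁴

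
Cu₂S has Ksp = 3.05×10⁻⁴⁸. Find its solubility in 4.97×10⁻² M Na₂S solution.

Cu₂S(s) ⇌ 2 Cu⁺(aq) + S²⁻(aq)
The solution already contains S²⁻ at 4.97×10⁻² M. Let s be the molar solubility of Cu₂S.
[S²⁻] ≈ 4.97×10⁻² M (common ion dominates); [Cu⁺] = 2s.
Ksp = [Cu⁺]^2[S²⁻] = (2s)^2(4.97×10⁻²)
(2s)^2 = 3.05×10⁻⁴⁸ / (4.97×10⁻²) = 6.14×10⁻⁴⁷
s = 3.92×10⁻²⁴ M

3.92×10⁻²⁴ M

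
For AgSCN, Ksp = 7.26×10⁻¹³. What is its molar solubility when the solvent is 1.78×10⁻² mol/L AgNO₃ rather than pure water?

4.08×10⁻¹¹ M

AgSCN(s) ⇌ Ag⁺(aq) + SCN⁻(aq)
Ag⁺ is already present at 1.78×10⁻² mol/L. If s mol/L of AgSCN dissolves, [SCN⁻] = s while [Ag⁺] ≈ 1.78×10⁻² mol/L.
Ksp = [Ag⁺][SCN⁻] = (1.78×10⁻²)s
s = 7.26×10⁻¹³ / (1.78×10⁻²) = 4.08×10⁻¹¹
s = 4.08×10⁻¹¹ mol/L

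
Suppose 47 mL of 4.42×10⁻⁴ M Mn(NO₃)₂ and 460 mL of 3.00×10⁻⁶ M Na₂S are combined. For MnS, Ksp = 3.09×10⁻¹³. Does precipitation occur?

The combined volume is 507 mL.
[Mn²⁺] = (4.42×10⁻⁴)(47)/507 = 4.10×10⁻⁵ M
[S²⁻] = (3.00×10⁻⁶)(460)/507 = 2.72×10⁻⁶ M
Q = [Mn²⁺][S²⁻] = 1.12×10⁻¹⁰
Since Q (1.12×10⁻¹⁰) exceeds Ksp (3.09×10⁻¹³), MnS will precipitate.

Yes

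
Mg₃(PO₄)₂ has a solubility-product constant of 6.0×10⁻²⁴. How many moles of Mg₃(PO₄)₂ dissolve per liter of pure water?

Mg₃(PO₄)₂(s) ⇌ 3 Mg²⁺(aq) + 2 PO₄³⁻(aq)
If s mol/L of Mg₃(PO₄)₂ dissolves, [Mg²⁺] = 3s and [PO₄³⁻] = 2s.
Ksp = [Mg²⁺]^3[PO₄³⁻]^2 = (3s)^3 · (2s)^2 = 108s^5
108s^5 = 6.0×10⁻²⁴  ⇒  s^5 = 5.6×10⁻²⁶
Taking the 5th root, s = 8.9×10⁻⁶ M.

8.9×10⁻⁶ M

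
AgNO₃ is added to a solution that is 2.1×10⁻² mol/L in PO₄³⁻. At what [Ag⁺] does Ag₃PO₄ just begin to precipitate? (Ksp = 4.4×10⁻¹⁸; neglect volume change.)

The threshold for precipitation is Q = Ksp.
Ag₃PO₄(s) ⇌ 3 Ag⁺(aq) + PO₄³⁻(aq)
Ksp = [Ag⁺]^3[PO₄³⁻] = [Ag⁺]^3(2.1×10⁻²)
[Ag⁺]^3 = 4.4×10⁻¹⁸ / (2.1×10⁻²) = 2.1×10⁻¹⁶
[Ag⁺] = 5.9×10⁻⁶ mol/L

5.9×10⁻⁶ M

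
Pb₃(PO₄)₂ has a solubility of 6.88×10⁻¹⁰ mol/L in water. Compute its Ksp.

Ksp = 1.66×10⁻⁴⁴

Pb₃(PO₄)₂(s) ⇌ 3 Pb²⁺(aq) + 2 PO₄³⁻(aq)
Let s be the molar solubility. Then [Pb²⁺] = 3s and [PO₄³⁻] = 2s.
Ksp = [Pb²⁺]^3[PO₄³⁻]^2 = (3s)^3 · (2s)^2 = 108s^5
Ksp = 108 × (6.88×10⁻¹⁰)^5 = 1.66×10⁻⁴⁴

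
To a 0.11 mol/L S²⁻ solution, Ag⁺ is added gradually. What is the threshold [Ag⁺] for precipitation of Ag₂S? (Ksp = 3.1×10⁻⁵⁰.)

5.3×10⁻²⁵ M

Each salt precipitates once Q = Ksp for that salt.
Ag₂S(s) ⇌ 2 Ag⁺(aq) + S²⁻(aq)
Ksp = [Ag⁺]^2[S²⁻] = [Ag⁺]^2(0.11)
[Ag⁺]^2 = 3.1×10⁻⁵⁰ / (0.11) = 2.8×10⁻⁴⁹
[Ag⁺] = 5.3×10⁻²⁵ mol/L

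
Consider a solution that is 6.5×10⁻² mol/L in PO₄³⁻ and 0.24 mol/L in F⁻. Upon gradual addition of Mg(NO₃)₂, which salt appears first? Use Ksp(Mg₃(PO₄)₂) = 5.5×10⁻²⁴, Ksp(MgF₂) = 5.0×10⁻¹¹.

Precipitation of each salt begins when its ion product equals Ksp.
For Mg₃(PO₄)₂: [Mg²⁺] = (Ksp/[PO₄³⁻]^2)^(1/3) = 1.1×10⁻⁷ mol/L
For MgF₂: [Mg²⁺] = (Ksp/[F⁻]^2) = 8.7×10⁻¹⁰ mol/L
The smaller threshold [Mg²⁺] is reached first, so MgF₂ precipitates first.

MgF₂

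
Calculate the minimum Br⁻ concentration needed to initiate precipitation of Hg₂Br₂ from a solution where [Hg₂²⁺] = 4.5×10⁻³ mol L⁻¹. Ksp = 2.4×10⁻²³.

The threshold for precipitation is Q = Ksp.
Hg₂Br₂(s) ⇌ Hg₂²⁺(aq) + 2 Br⁻(aq)
Ksp = [Hg₂²⁺][Br⁻]^2 = [Br⁻]^2(4.5×10⁻³)
[Br⁻]^2 = 2.4×10⁻²³ / (4.5×10⁻³) = 5.3×10⁻²¹
[Br⁻] = 7.3×10⁻¹¹ mol L⁻¹

7.3×10⁻¹¹ M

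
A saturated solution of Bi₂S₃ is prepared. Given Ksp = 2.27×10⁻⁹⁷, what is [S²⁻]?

Bi₂S₃(s) ⇌ 2 Bi³⁺(aq) + 3 S²⁻(aq)
With molar solubility s: [Bi³⁺] = 2s, [S²⁻] = 3s.
Ksp = [Bi³⁺]^2[S²⁻]^3 = (2s)^2 · (3s)^3 = 108s^5 = 2.27×10⁻⁹⁷
s = 1.84×10⁻²⁰ mol/L
[S²⁻] = 3s = 5.52×10⁻²⁰ mol/L

5.52×10⁻²⁰ M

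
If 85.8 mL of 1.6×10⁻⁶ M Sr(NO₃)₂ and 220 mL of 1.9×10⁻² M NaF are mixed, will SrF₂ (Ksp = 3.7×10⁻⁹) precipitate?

After mixing, V = 85.8 mL + 220 mL = 305.8 mL.
[Sr²⁺] = (1.6×10⁻⁶)(85.8)/305.8 = 4.5×10⁻⁷ M
[F⁻] = (1.9×10⁻²)(220)/305.8 = 1.4×10⁻² M
Q = [Sr²⁺][F⁻]^2 = 8.4×10⁻¹¹
Q < Ksp (8.4×10⁻¹¹ vs 3.7×10⁻⁹); the solution remains unsaturated and no precipitate forms.

No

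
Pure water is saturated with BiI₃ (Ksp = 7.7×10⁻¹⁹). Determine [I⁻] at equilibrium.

3.9×10⁻⁵ M

BiI₃(s) ⇌ Bi³⁺(aq) + 3 I⁻(aq)
Let s be the molar solubility. Then [Bi³⁺] = s and [I⁻] = 3s.
Ksp = [Bi³⁺][I⁻]^3 = s · (3s)^3 = 27s^4 = 7.7×10⁻¹⁹
s = 1.3×10⁻⁵ mol/L
[I⁻] = 3s = 3.9×10⁻⁵ mol/L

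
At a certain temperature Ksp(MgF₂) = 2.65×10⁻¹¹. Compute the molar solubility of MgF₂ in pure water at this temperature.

MgF₂(s) ⇌ Mg²⁺(aq) + 2 F⁻(aq)
With molar solubility s: [Mg²⁺] = s, [F⁻] = 2s.
Ksp = [Mg²⁺][F⁻]^2 = s · (2s)^2 = 4s^3
4s^3 = 2.65×10⁻¹¹  ⇒  s^3 = 6.63×10⁻¹²
Taking the 3rd root, s = 1.88×10⁻⁴ mol L⁻¹.

1.88×10⁻⁴ M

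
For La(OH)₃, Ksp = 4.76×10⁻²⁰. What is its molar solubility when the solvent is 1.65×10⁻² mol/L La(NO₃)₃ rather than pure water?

La(OH)₃(s) ⇌ La³⁺(aq) + 3 OH⁻(aq)
With La³⁺ already at 1.65×10⁻² mol/L and s small, take [La³⁺] ≈ 1.65×10⁻² mol/L and [OH⁻] = 3s.
Ksp = [La³⁺][OH⁻]^3 = (1.65×10⁻²)(3s)^3
(3s)^3 = 4.76×10⁻²⁰ / (1.65×10⁻²) = 2.88×10⁻¹⁸
s = 4.75×10⁻⁷ mol/L

4.75×10⁻⁷ M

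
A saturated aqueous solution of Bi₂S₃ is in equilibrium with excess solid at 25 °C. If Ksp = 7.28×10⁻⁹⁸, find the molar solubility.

1.46×10⁻²⁰ M

Bi₂S₃(s) ⇌ 2 Bi³⁺(aq) + 3 S²⁻(aq)
Let s be the molar solubility. Then [Bi³⁺] = 2s and [S²⁻] = 3s.
Ksp = [Bi³⁺]^2[S²⁻]^3 = (2s)^2 · (3s)^3 = 108s^5
108s^5 = 7.28×10⁻⁹⁸  ⇒  s^5 = 6.74×10⁻¹⁰⁰
Taking the 5th root, s = 1.46×10⁻²⁰ M.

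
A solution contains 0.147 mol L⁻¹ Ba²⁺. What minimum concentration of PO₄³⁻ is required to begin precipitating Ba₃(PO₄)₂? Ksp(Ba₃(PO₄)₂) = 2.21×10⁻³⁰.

A salt starts to precipitate once the ion product Q reaches its Ksp.
Ba₃(PO₄)₂(s) ⇌ 3 Ba²⁺(aq) + 2 PO₄³⁻(aq)
Ksp = [Ba²⁺]^3[PO₄³⁻]^2 = [PO₄³⁻]^2(0.147)^3
[PO₄³⁻]^2 = 2.21×10⁻³⁰ / (0.147)^3 = 6.96×10⁻²⁸
[PO₄³⁻] = 2.64×10⁻¹⁴ mol L⁻¹

2.64×10⁻¹⁴ M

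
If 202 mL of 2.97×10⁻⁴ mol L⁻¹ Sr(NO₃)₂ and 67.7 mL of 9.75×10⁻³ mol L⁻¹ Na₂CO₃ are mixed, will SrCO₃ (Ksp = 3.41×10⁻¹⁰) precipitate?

Yes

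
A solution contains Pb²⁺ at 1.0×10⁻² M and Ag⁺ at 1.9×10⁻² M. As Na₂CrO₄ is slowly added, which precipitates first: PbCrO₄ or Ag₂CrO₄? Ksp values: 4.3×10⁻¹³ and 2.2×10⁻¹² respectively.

Precipitation of each salt begins when its ion product equals Ksp.
For PbCrO₄: [CrO₄²⁻] = (Ksp/[Pb²⁺]) = 4.3×10⁻¹¹ M
For Ag₂CrO₄: [CrO₄²⁻] = (Ksp/[Ag⁺]^2) = 6.1×10⁻⁹ M
The smaller threshold [CrO₄²⁻] is reached first, so PbCrO₄ precipitates first.

PbCrO₄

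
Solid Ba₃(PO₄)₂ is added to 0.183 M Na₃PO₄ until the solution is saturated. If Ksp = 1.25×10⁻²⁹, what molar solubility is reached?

2.40×10⁻¹⁰ M

Ba₃(PO₄)₂(s) ⇌ 3 Ba²⁺(aq) + 2 PO₄³⁻(aq)
PO₄³⁻ is already present at 0.183 M. If s mol/L of Ba₃(PO₄)₂ dissolves, [Ba²⁺] = 3s while [PO₄³⁻] ≈ 0.183 M.
Ksp = [Ba²⁺]^3[PO₄³⁻]^2 = (3s)^3(0.183)^2
(3s)^3 = 1.25×10⁻²⁹ / (0.183)^2 = 3.73×10⁻²⁸
s = 2.40×10⁻¹⁰ M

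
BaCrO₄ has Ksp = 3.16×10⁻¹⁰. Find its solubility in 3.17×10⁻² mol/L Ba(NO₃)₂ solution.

9.97×10⁻⁹ M

BaCrO₄(s) ⇌ Ba²⁺(aq) + CrO₄²⁻(aq)
Ba²⁺ is already present at 3.17×10⁻² mol/L. If s mol/L of BaCrO₄ dissolves, [CrO₄²⁻] = s while [Ba²⁺] ≈ 3.17×10⁻² mol/L.
Ksp = [Ba²⁺][CrO₄²⁻] = (3.17×10⁻²)s
s = 3.16×10⁻¹⁰ / (3.17×10⁻²) = 9.97×10⁻⁹
s = 9.97×10⁻⁹ mol/L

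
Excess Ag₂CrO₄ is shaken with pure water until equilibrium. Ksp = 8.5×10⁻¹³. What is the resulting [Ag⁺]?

Ag₂CrO₄(s) ⇌ 2 Ag⁺(aq) + CrO₄²⁻(aq)
For each mole of Ag₂CrO₄ that dissolves per liter, [Ag⁺] = 2s and [CrO₄²⁻] = s; let s denote this solubility.
Ksp = [Ag⁺]^2[CrO₄²⁻] = (2s)^2 · s = 4s^3 = 8.5×10⁻¹³
s = 6.0×10⁻⁵ mol L⁻¹
[Ag⁺] = 2s = 1.2×10⁻⁴ mol L⁻¹

1.2×10⁻⁴ M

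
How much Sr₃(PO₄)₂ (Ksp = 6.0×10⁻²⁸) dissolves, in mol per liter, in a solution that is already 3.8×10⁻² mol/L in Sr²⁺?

Sr₃(PO₄)₂(s) ⇌ 3 Sr²⁺(aq) + 2 PO₄³⁻(aq)
With Sr²⁺ already at 3.8×10⁻² mol/L and s small, take [Sr²⁺] ≈ 3.8×10⁻² mol/L and [PO₄³⁻] = 2s.
Ksp = [Sr²⁺]^3[PO₄³⁻]^2 = (3.8×10⁻²)^3(2s)^2
(2s)^2 = 6.0×10⁻²⁸ / (3.8×10⁻²)^3 = 1.1×10⁻²³
s = 1.7×10⁻¹² mol/L

1.7×10⁻¹² M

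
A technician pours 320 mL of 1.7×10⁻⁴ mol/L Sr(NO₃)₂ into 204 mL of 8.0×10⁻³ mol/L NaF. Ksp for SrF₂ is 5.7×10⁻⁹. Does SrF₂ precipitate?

The combined volume is 524 mL.
[Sr²⁺] = (1.7×10⁻⁴)(320)/524 = 1.0×10⁻⁴ mol/L
[F⁻] = (8.0×10⁻³)(204)/524 = 3.1×10⁻³ mol/L
Q = [Sr²⁺][F⁻]^2 = 1.0×10⁻⁹
Since Q (1.0×10⁻⁹) is less than Ksp (5.7×10⁻⁹), no SrF₂ precipitates.

No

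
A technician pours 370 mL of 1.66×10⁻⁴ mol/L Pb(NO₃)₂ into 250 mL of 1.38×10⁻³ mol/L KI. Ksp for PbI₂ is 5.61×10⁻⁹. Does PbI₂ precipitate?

Total volume after mixing = 370 + 250 = 620 mL.
[Pb²⁺] = (1.66×10⁻⁴)(370)/620 = 9.91×10⁻⁵ mol/L
[I⁻] = (1.38×10⁻³)(250)/620 = 5.56×10⁻⁴ mol/L
Q = [Pb²⁺][I⁻]^2 = 3.07×10⁻¹¹
Q = 3.07×10⁻¹¹ < Ksp = 5.61×10⁻⁹, so the solution is unsaturated and no precipitate forms.

No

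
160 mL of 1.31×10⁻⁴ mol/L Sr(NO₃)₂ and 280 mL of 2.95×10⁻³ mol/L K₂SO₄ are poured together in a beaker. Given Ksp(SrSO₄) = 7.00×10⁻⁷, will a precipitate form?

The combined volume is 440 mL.
[Sr²⁺] = (1.31×10⁻⁴)(160)/440 = 4.76×10⁻⁵ mol/L
[SO₄²⁻] = (2.95×10⁻³)(280)/440 = 1.88×10⁻³ mol/L
Q = [Sr²⁺][SO₄²⁻] = 8.94×10⁻⁸
Q < Ksp (8.94×10⁻⁸ vs 7.00×10⁻⁷); the solution remains unsaturated and no precipitate forms.

No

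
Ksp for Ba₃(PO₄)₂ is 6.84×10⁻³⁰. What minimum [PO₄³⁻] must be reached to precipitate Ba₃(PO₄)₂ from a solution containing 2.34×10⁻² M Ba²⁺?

7.31×10⁻¹³ M

Precipitation of each salt begins when its ion product equals Ksp.
Ba₃(PO₄)₂(s) ⇌ 3 Ba²⁺(aq) + 2 PO₄³⁻(aq)
Ksp = [Ba²⁺]^3[PO₄³⁻]^2 = [PO₄³⁻]^2(2.34×10⁻²)^3
[PO₄³⁻]^2 = 6.84×10⁻³⁰ / (2.34×10⁻²)^3 = 5.34×10⁻²⁵
[PO₄³⁻] = 7.31×10⁻¹³ M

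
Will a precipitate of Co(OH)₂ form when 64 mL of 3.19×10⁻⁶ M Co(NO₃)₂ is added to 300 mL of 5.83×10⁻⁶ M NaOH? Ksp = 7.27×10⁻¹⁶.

No

After mixing, V = 64 mL + 300 mL = 364 mL.
[Co²⁺] = (3.19×10⁻⁶)(64)/364 = 5.61×10⁻⁷ M
[OH⁻] = (5.83×10⁻⁶)(300)/364 = 4.80×10⁻⁶ M
Q = [Co²⁺][OH⁻]^2 = 1.29×10⁻¹⁷
Q < Ksp (1.29×10⁻¹⁷ vs 7.27×10⁻¹⁶); the solution remains unsaturated and no precipitate forms.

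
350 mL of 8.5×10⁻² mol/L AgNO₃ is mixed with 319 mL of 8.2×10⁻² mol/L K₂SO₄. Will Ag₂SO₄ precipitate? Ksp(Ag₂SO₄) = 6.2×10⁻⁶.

After mixing, V = 350 mL + 319 mL = 669 mL.
[Ag⁺] = (8.5×10⁻²)(350)/669 = 4.4×10⁻² mol/L
[SO₄²⁻] = (8.2×10⁻²)(319)/669 = 3.9×10⁻² mol/L
Q = [Ag⁺]^2[SO₄²⁻] = 7.7×10⁻⁵
Q = 7.7×10⁻⁵ > Ksp = 6.2×10⁻⁶, so the solution is supersaturated and Ag₂SO₄ precipitates.

Yes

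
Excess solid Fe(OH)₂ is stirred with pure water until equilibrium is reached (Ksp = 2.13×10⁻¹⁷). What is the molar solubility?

Fe(OH)₂(s) ⇌ Fe²⁺(aq) + 2 OH⁻(aq)
Let s be the molar solubility. Then [Fe²⁺] = s and [OH⁻] = 2s.
Ksp = [Fe²⁺][OH⁻]^2 = s · (2s)^2 = 4s^3
4s^3 = 2.13×10⁻¹⁷  ⇒  s^3 = 5.33×10⁻¹⁸
s = 1.75×10⁻⁶ M

1.75×10⁻⁶ M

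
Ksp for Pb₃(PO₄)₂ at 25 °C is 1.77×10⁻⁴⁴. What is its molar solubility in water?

Pb₃(PO₄)₂(s) ⇌ 3 Pb²⁺(aq) + 2 PO₄³⁻(aq)
For each mole of Pb₃(PO₄)₂ that dissolves per liter, [Pb²⁺] = 3s and [PO₄³⁻] = 2s; let s denote this solubility.
Ksp = [Pb²⁺]^3[PO₄³⁻]^2 = (3s)^3 · (2s)^2 = 108s^5
108s^5 = 1.77×10⁻⁴⁴  ⇒  s^5 = 1.64×10⁻⁴⁶
Taking the 5th root, s = 6.96×10⁻¹⁰ M.

6.96×10⁻¹⁰ M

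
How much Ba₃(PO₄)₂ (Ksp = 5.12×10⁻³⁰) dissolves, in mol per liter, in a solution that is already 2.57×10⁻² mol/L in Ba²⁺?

Ba₃(PO₄)₂(s) ⇌ 3 Ba²⁺(aq) + 2 PO₄³⁻(aq)
Let s be the solubility of Ba₃(PO₄)₂ here. The common ion gives [Ba²⁺] ≈ 2.57×10⁻² mol/L, and [PO₄³⁻] = 2s.
Ksp = [Ba²⁺]^3[PO₄³⁻]^2 = (2.57×10⁻²)^3(2s)^2
(2s)^2 = 5.12×10⁻³⁰ / (2.57×10⁻²)^3 = 3.02×10⁻²⁵
s = 2.75×10⁻¹³ mol/L

2.75×10⁻¹³ M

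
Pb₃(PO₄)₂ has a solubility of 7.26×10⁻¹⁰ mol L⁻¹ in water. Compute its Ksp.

Ksp = 2.18×10⁻⁴⁴

Pb₃(PO₄)₂(s) ⇌ 3 Pb²⁺(aq) + 2 PO₄³⁻(aq)
For each mole of Pb₃(PO₄)₂ that dissolves per liter, [Pb²⁺] = 3s and [PO₄³⁻] = 2s; let s denote this solubility.
Ksp = [Pb²⁺]^3[PO₄³⁻]^2 = (3s)^3 · (2s)^2 = 108s^5
Ksp = 108 × (7.26×10⁻¹⁰)^5 = 2.18×10⁻⁴⁴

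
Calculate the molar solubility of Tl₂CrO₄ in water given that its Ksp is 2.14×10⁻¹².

8.12×10⁻⁵ M

Tl₂CrO₄(s) ⇌ 2 Tl⁺(aq) + CrO₄²⁻(aq)
Call the molar solubility s, so that [Tl⁺] = 2s and [CrO₄²⁻] = s.
Ksp = [Tl⁺]^2[CrO₄²⁻] = (2s)^2 · s = 4s^3
4s^3 = 2.14×10⁻¹²  ⇒  s^3 = 5.35×10⁻¹³
s = 8.12×10⁻⁵ mol/L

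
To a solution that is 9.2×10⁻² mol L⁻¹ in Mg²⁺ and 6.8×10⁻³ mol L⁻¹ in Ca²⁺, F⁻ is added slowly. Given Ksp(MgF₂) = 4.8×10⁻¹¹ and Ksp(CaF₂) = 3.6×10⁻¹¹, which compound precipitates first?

MgF₂

Each salt precipitates once Q = Ksp for that salt.
For MgF₂: [F⁻] = (Ksp/[Mg²⁺])^(1/2) = 2.3×10⁻⁵ mol L⁻¹
For CaF₂: [F⁻] = (Ksp/[Ca²⁺])^(1/2) = 7.3×10⁻⁵ mol L⁻¹
Since MgF₂ needs less F⁻ to reach saturation, it precipitates first.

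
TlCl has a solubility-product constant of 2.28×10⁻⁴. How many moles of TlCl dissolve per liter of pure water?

1.51×10⁻² M

TlCl(s) ⇌ Tl⁺(aq) + Cl⁻(aq)
If s mol/L of TlCl dissolves, [Tl⁺] = s and [Cl⁻] = s.
Ksp = [Tl⁺][Cl⁻] = s · s = s^2
s^2 = 2.28×10⁻⁴
s = (2.28×10⁻⁴)^(1/2) = 1.51×10⁻² mol L⁻¹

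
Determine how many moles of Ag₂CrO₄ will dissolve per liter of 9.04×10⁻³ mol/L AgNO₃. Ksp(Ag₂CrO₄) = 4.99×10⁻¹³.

6.11×10⁻⁹ M

Ag₂CrO₄(s) ⇌ 2 Ag⁺(aq) + CrO₄²⁻(aq)
With Ag⁺ already at 9.04×10⁻³ mol/L and s small, take [Ag⁺] ≈ 9.04×10⁻³ mol/L and [CrO₄²⁻] = s.
Ksp = [Ag⁺]^2[CrO₄²⁻] = (9.04×10⁻³)^2s
s = 4.99×10⁻¹³ / (9.04×10⁻³)^2 = 6.11×10⁻⁹
s = 6.11×10⁻⁹ mol/L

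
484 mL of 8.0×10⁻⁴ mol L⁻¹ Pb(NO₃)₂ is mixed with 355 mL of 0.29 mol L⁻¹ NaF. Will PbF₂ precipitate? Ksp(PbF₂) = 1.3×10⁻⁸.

Total volume after mixing = 484 + 355 = 839 mL.
[Pb²⁺] = (8.0×10⁻⁴)(484)/839 = 4.6×10⁻⁴ mol L⁻¹
[F⁻] = (0.29)(355)/839 = 0.12 mol L⁻¹
Q = [Pb²⁺][F⁻]^2 = 6.9×10⁻⁶
Because Q > Ksp (6.9×10⁻⁶ vs 1.3×10⁻⁸), a precipitate of PbF₂ forms.

Yes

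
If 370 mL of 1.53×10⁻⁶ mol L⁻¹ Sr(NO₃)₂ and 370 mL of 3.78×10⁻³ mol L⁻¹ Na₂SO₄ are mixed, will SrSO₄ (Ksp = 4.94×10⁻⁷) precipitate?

After mixing, V = 370 mL + 370 mL = 740 mL.
[Sr²⁺] = (1.53×10⁻⁶)(370)/740 = 7.65×10⁻⁷ mol L⁻¹
[SO₄²⁻] = (3.78×10⁻³)(370)/740 = 1.89×10⁻³ mol L⁻¹
Q = [Sr²⁺][SO₄²⁻] = 1.45×10⁻⁹
Q < Ksp (1.45×10⁻⁹ vs 4.94×10⁻⁷); the solution remains unsaturated and no precipitate forms.

No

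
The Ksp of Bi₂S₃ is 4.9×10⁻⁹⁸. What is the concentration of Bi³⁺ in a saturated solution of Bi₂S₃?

2.7×10⁻²⁰ M

Bi₂S₃(s) ⇌ 2 Bi³⁺(aq) + 3 S²⁻(aq)
Let s be the molar solubility. Then [Bi³⁺] = 2s and [S²⁻] = 3s.
Ksp = [Bi³⁺]^2[S²⁻]^3 = (2s)^2 · (3s)^3 = 108s^5 = 4.9×10⁻⁹⁸
s = 1.4×10⁻²⁰ mol L⁻¹
[Bi³⁺] = 2s = 2.7×10⁻²⁰ mol L⁻¹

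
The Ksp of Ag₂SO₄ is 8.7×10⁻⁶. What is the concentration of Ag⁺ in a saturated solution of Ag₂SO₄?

Ag₂SO₄(s) ⇌ 2 Ag⁺(aq) + SO₄²⁻(aq)
With molar solubility s: [Ag⁺] = 2s, [SO₄²⁻] = s.
Ksp = [Ag⁺]^2[SO₄²⁻] = (2s)^2 · s = 4s^3 = 8.7×10⁻⁶
s = 1.3×10⁻² M
[Ag⁺] = 2s = 2.6×10⁻² M

2.6×10⁻² M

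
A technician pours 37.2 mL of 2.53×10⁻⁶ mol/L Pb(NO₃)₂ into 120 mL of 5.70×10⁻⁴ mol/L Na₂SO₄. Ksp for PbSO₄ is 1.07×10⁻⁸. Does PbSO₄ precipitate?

The combined volume is 157.2 mL.
[Pb²⁺] = (2.53×10⁻⁶)(37.2)/157.2 = 5.99×10⁻⁷ mol/L
[SO₄²⁻] = (5.70×10⁻⁴)(120)/157.2 = 4.35×10⁻⁴ mol/L
Q = [Pb²⁺][SO₄²⁻] = 2.61×10⁻¹⁰
Q < Ksp (2.61×10⁻¹⁰ vs 1.07×10⁻⁸); the solution remains unsaturated and no precipitate forms.

No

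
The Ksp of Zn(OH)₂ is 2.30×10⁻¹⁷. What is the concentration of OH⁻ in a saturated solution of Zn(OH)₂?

Zn(OH)₂(s) ⇌ Zn²⁺(aq) + 2 OH⁻(aq)
If s mol/L of Zn(OH)₂ dissolves, [Zn²⁺] = s and [OH⁻] = 2s.
Ksp = [Zn²⁺][OH⁻]^2 = s · (2s)^2 = 4s^3 = 2.30×10⁻¹⁷
s = 1.79×10⁻⁶ M
[OH⁻] = 2s = 3.58×10⁻⁶ M

3.58×10⁻⁶ M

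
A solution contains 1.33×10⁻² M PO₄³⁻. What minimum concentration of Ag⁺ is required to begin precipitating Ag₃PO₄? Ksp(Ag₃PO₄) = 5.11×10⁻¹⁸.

Precipitation begins when Q = Ksp.
Ag₃PO₄(s) ⇌ 3 Ag⁺(aq) + PO₄³⁻(aq)
Ksp = [Ag⁺]^3[PO₄³⁻] = [Ag⁺]^3(1.33×10⁻²)
[Ag⁺]^3 = 5.11×10⁻¹⁸ / (1.33×10⁻²) = 3.84×10⁻¹⁶
[Ag⁺] = 7.27×10⁻⁶ M

7.27×10⁻⁶ M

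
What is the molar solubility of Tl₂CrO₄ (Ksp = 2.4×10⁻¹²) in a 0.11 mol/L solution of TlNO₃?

2.0×10⁻¹⁰ M

Tl₂CrO₄(s) ⇌ 2 Tl⁺(aq) + CrO₄²⁻(aq)
With Tl⁺ already at 0.11 mol/L and s small, take [Tl⁺] ≈ 0.11 mol/L and [CrO₄²⁻] = s.
Ksp = [Tl⁺]^2[CrO₄²⁻] = (0.11)^2s
s = 2.4×10⁻¹² / (0.11)^2 = 2.0×10⁻¹⁰
s = 2.0×10⁻¹⁰ mol/L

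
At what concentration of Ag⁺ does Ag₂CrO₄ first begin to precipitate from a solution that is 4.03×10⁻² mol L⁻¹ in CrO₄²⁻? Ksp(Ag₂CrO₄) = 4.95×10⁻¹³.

3.50×10⁻⁶ M

The threshold for precipitation is Q = Ksp.
Ag₂CrO₄(s) ⇌ 2 Ag⁺(aq) + CrO₄²⁻(aq)
Ksp = [Ag⁺]^2[CrO₄²⁻] = [Ag⁺]^2(4.03×10⁻²)
[Ag⁺]^2 = 4.95×10⁻¹³ / (4.03×10⁻²) = 1.23×10⁻¹¹
[Ag⁺] = 3.50×10⁻⁶ mol L⁻¹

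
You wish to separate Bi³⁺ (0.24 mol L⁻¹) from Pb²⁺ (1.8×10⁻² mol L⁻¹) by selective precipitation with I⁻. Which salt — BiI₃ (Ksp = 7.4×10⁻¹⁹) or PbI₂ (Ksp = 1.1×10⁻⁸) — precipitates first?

Precipitation of each salt begins when its ion product equals Ksp.
For BiI₃: [I⁻] = (Ksp/[Bi³⁺])^(1/3) = 1.5×10⁻⁶ mol L⁻¹
For PbI₂: [I⁻] = (Ksp/[Pb²⁺])^(1/2) = 7.8×10⁻⁴ mol L⁻¹
Since BiI₃ needs less I⁻ to reach saturation, it precipitates first.

BiI₃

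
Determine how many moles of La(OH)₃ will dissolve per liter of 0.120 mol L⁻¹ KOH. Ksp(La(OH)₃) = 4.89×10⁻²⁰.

La(OH)₃(s) ⇌ La³⁺(aq) + 3 OH⁻(aq)
With OH⁻ already at 0.120 mol L⁻¹ and s small, take [OH⁻] ≈ 0.120 mol L⁻¹ and [La³⁺] = s.
Ksp = [La³⁺][OH⁻]^3 = s(0.120)^3
s = 4.89×10⁻²⁰ / (0.120)^3 = 2.83×10⁻¹⁷
s = 2.83×10⁻¹⁷ mol L⁻¹

2.83×10⁻¹⁷ M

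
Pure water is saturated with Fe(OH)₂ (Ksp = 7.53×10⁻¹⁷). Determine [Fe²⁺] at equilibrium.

2.66×10⁻⁶ M

Fe(OH)₂(s) ⇌ Fe²⁺(aq) + 2 OH⁻(aq)
With molar solubility s: [Fe²⁺] = s, [OH⁻] = 2s.
Ksp = [Fe²⁺][OH⁻]^2 = s · (2s)^2 = 4s^3 = 7.53×10⁻¹⁷
s = 2.66×10⁻⁶ mol/L
[Fe²⁺] = s = 2.66×10⁻⁶ mol/L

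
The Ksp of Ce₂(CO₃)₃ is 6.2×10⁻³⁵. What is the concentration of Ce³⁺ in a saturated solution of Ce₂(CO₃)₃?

1.1×10⁻⁷ M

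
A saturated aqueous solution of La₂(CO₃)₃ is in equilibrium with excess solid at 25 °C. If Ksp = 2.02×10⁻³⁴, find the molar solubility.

7.15×10⁻⁸ M

La₂(CO₃)₃(s) ⇌ 2 La³⁺(aq) + 3 CO₃²⁻(aq)
For each mole of La₂(CO₃)₃ that dissolves per liter, [La³⁺] = 2s and [CO₃²⁻] = 3s; let s denote this solubility.
Ksp = [La³⁺]^2[CO₃²⁻]^3 = (2s)^2 · (3s)^3 = 108s^5
108s^5 = 2.02×10⁻³⁴  ⇒  s^5 = 1.87×10⁻³⁶
Taking the 5th root, s = 7.15×10⁻⁸ mol L⁻¹.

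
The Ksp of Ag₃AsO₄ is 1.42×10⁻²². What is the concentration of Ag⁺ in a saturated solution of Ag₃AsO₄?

4.54×10⁻⁶ M

Ag₃AsO₄(s) ⇌ 3 Ag⁺(aq) + AsO₄³⁻(aq)
For each mole of Ag₃AsO₄ that dissolves per liter, [Ag⁺] = 3s and [AsO₄³⁻] = s; let s denote this solubility.
Ksp = [Ag⁺]^3[AsO₄³⁻] = (3s)^3 · s = 27s^4 = 1.42×10⁻²²
s = 1.51×10⁻⁶ mol L⁻¹
[Ag⁺] = 3s = 4.54×10⁻⁶ mol L⁻¹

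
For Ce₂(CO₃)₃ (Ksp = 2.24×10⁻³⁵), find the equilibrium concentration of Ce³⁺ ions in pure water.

9.21×10⁻⁸ M

Ce₂(CO₃)₃(s) ⇌ 2 Ce³⁺(aq) + 3 CO₃²⁻(aq)
With molar solubility s: [Ce³⁺] = 2s, [CO₃²⁻] = 3s.
Ksp = [Ce³⁺]^2[CO₃²⁻]^3 = (2s)^2 · (3s)^3 = 108s^5 = 2.24×10⁻³⁵
s = 4.61×10⁻⁸ mol L⁻¹
[Ce³⁺] = 2s = 9.21×10⁻⁸ mol L⁻¹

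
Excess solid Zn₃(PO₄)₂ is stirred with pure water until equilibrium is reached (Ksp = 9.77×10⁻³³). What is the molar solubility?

Zn₃(PO₄)₂(s) ⇌ 3 Zn²⁺(aq) + 2 PO₄³⁻(aq)
With molar solubility s: [Zn²⁺] = 3s, [PO₄³⁻] = 2s.
Ksp = [Zn²⁺]^3[PO₄³⁻]^2 = (3s)^3 · (2s)^2 = 108s^5
108s^5 = 9.77×10⁻³³  ⇒  s^5 = 9.05×10⁻³⁵
Taking the 5th root, s = 1.55×10⁻⁷ M.

1.55×10⁻⁷ M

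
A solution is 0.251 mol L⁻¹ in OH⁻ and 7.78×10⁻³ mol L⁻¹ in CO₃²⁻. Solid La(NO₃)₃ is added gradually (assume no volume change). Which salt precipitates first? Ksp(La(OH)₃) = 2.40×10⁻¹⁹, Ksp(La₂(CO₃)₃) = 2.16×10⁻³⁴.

La(OH)₃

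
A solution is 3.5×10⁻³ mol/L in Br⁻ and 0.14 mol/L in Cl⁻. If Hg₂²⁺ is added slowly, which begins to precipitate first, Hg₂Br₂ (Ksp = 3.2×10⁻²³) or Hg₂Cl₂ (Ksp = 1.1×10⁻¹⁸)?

Hg₂Br₂

Precipitation begins when Q = Ksp.
For Hg₂Br₂: [Hg₂²⁺] = (Ksp/[Br⁻]^2) = 2.6×10⁻¹⁸ mol/L
For Hg₂Cl₂: [Hg₂²⁺] = (Ksp/[Cl⁻]^2) = 5.6×10⁻¹⁷ mol/L
The smaller threshold [Hg₂²⁺] is reached first, so Hg₂Br₂ precipitates first.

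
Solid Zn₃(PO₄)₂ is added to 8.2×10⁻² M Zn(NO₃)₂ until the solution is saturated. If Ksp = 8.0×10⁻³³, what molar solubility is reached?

Zn₃(PO₄)₂(s) ⇌ 3 Zn²⁺(aq) + 2 PO₄³⁻(aq)
The solution already contains Zn²⁺ at 8.2×10⁻² M. Let s be the molar solubility of Zn₃(PO₄)₂.
[Zn²⁺] ≈ 8.2×10⁻² M (common ion dominates); [PO₄³⁻] = 2s.
Ksp = [Zn²⁺]^3[PO₄³⁻]^2 = (8.2×10⁻²)^3(2s)^2
(2s)^2 = 8.0×10⁻³³ / (8.2×10⁻²)^3 = 1.5×10⁻²⁹
s = 1.9×10⁻¹⁵ M

1.9×10⁻¹⁵ M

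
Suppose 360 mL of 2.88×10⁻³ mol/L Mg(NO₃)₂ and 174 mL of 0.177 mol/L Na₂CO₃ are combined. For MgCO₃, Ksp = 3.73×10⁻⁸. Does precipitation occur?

After mixing, V = 360 mL + 174 mL = 534 mL.
[Mg²⁺] = (2.88×10⁻³)(360)/534 = 1.94×10⁻³ mol/L
[CO₃²⁻] = (0.177)(174)/534 = 5.77×10⁻² mol/L
Q = [Mg²⁺][CO₃²⁻] = 1.12×10⁻⁴
Q = 1.12×10⁻⁴ > Ksp = 3.73×10⁻⁸, so the solution is supersaturated and MgCO₃ precipitates.

Yes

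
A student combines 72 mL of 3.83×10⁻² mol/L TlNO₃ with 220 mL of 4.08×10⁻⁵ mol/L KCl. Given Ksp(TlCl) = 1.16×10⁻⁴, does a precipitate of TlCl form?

After mixing, V = 72 mL + 220 mL = 292 mL.
[Tl⁺] = (3.83×10⁻²)(72)/292 = 9.44×10⁻³ mol/L
[Cl⁻] = (4.08×10⁻⁵)(220)/292 = 3.07×10⁻⁵ mol/L
Q = [Tl⁺][Cl⁻] = 2.90×10⁻⁷
Q = 2.90×10⁻⁷ < Ksp = 1.16×10⁻⁴, so the solution is unsaturated and no precipitate forms.

No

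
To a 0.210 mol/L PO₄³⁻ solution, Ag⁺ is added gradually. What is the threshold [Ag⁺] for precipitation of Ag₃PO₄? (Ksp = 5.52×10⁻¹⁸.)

2.97×10⁻⁶ M

Precipitation begins when Q = Ksp.
Ag₃PO₄(s) ⇌ 3 Ag⁺(aq) + PO₄³⁻(aq)
Ksp = [Ag⁺]^3[PO₄³⁻] = [Ag⁺]^3(0.210)
[Ag⁺]^3 = 5.52×10⁻¹⁸ / (0.210) = 2.63×10⁻¹⁷
[Ag⁺] = 2.97×10⁻⁶ mol/L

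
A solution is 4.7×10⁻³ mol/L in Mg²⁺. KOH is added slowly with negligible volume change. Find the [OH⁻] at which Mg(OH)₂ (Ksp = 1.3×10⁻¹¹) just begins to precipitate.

5.3×10⁻⁵ M

Precipitation begins when Q = Ksp.
Mg(OH)₂(s) ⇌ Mg²⁺(aq) + 2 OH⁻(aq)
Ksp = [Mg²⁺][OH⁻]^2 = [OH⁻]^2(4.7×10⁻³)
[OH⁻]^2 = 1.3×10⁻¹¹ / (4.7×10⁻³) = 2.8×10⁻⁹
[OH⁻] = 5.3×10⁻⁵ mol/L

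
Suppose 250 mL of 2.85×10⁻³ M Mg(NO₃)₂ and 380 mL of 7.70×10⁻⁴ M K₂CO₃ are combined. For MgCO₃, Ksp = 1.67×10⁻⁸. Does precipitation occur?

The combined volume is 630 mL.
[Mg²⁺] = (2.85×10⁻³)(250)/630 = 1.13×10⁻³ M
[CO₃²⁻] = (7.70×10⁻⁴)(380)/630 = 4.64×10⁻⁴ M
Q = [Mg²⁺][CO₃²⁻] = 5.25×10⁻⁷
Q = 5.25×10⁻⁷ > Ksp = 1.67×10⁻⁸, so the solution is supersaturated and MgCO₃ precipitates.

Yes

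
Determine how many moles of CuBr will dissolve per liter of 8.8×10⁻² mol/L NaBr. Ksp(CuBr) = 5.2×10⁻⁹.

5.9×10⁻⁸ M

CuBr(s) ⇌ Cu⁺(aq) + Br⁻(aq)
Let s be the solubility of CuBr here. The common ion gives [Br⁻] ≈ 8.8×10⁻² mol/L, and [Cu⁺] = s.
Ksp = [Cu⁺][Br⁻] = s(8.8×10⁻²)
s = 5.2×10⁻⁹ / (8.8×10⁻²) = 5.9×10⁻⁸
s = 5.9×10⁻⁸ mol/L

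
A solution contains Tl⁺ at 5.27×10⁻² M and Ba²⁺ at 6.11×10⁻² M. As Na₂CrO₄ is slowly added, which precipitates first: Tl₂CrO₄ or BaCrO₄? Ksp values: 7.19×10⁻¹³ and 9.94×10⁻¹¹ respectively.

Precipitation begins when Q = Ksp.
For Tl₂CrO₄: [CrO₄²⁻] = (Ksp/[Tl⁺]^2) = 2.59×10⁻¹⁰ M
For BaCrO₄: [CrO₄²⁻] = (Ksp/[Ba²⁺]) = 1.63×10⁻⁹ M
The smaller threshold [CrO₄²⁻] is reached first, so Tl₂CrO₄ precipitates first.

Tl₂CrO₄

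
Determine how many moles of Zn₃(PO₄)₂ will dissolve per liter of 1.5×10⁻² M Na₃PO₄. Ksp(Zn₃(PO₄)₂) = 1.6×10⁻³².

1.4×10⁻¹⁰ M

Zn₃(PO₄)₂(s) ⇌ 3 Zn²⁺(aq) + 2 PO₄³⁻(aq)
Let s be the solubility of Zn₃(PO₄)₂ here. The common ion gives [PO₄³⁻] ≈ 1.5×10⁻² M, and [Zn²⁺] = 3s.
Ksp = [Zn²⁺]^3[PO₄³⁻]^2 = (3s)^3(1.5×10⁻²)^2
(3s)^3 = 1.6×10⁻³² / (1.5×10⁻²)^2 = 7.1×10⁻²⁹
s = 1.4×10⁻¹⁰ M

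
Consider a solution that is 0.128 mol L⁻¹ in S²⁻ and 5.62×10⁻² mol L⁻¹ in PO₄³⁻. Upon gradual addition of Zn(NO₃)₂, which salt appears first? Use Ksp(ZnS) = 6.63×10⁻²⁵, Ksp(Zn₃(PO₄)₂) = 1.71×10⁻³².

Precipitation of each salt begins when its ion product equals Ksp.
For ZnS: [Zn²⁺] = (Ksp/[S²⁻]) = 5.18×10⁻²⁴ mol L⁻¹
For Zn₃(PO₄)₂: [Zn²⁺] = (Ksp/[PO₄³⁻]^2)^(1/3) = 1.76×10⁻¹⁰ mol L⁻¹
The smaller threshold [Zn²⁺] is reached first, so ZnS precipitates first.

ZnS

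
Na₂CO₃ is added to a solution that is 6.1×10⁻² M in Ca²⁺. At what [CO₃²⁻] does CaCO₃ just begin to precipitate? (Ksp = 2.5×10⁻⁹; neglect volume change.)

The threshold for precipitation is Q = Ksp.
CaCO₃(s) ⇌ Ca²⁺(aq) + CO₃²⁻(aq)
Ksp = [Ca²⁺][CO₃²⁻] = [CO₃²⁻](6.1×10⁻²)
[CO₃²⁻] = 2.5×10⁻⁹ / (6.1×10⁻²) = 4.1×10⁻⁸
[CO₃²⁻] = 4.1×10⁻⁸ M

4.1×10⁻⁸ M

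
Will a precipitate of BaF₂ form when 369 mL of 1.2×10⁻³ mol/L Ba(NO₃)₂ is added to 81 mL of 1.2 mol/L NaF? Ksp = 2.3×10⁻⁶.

After mixing, V = 369 mL + 81 mL = 450 mL.
[Ba²⁺] = (1.2×10⁻³)(369)/450 = 9.8×10⁻⁴ mol/L
[F⁻] = (1.2)(81)/450 = 0.22 mol/L
Q = [Ba²⁺][F⁻]^2 = 4.6×10⁻⁵
Q = 4.6×10⁻⁵ > Ksp = 2.3×10⁻⁶, so the solution is supersaturated and BaF₂ precipitates.

Yes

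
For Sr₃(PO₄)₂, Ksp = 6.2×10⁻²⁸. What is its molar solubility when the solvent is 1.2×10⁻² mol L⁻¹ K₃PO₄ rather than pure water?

Sr₃(PO₄)₂(s) ⇌ 3 Sr²⁺(aq) + 2 PO₄³⁻(aq)
The solution already contains PO₄³⁻ at 1.2×10⁻² mol L⁻¹. Let s be the molar solubility of Sr₃(PO₄)₂.
[PO₄³⁻] ≈ 1.2×10⁻² mol L⁻¹ (common ion dominates); [Sr²⁺] = 3s.
Ksp = [Sr²⁺]^3[PO₄³⁻]^2 = (3s)^3(1.2×10⁻²)^2
(3s)^3 = 6.2×10⁻²⁸ / (1.2×10⁻²)^2 = 4.3×10⁻²⁴
s = 5.4×10⁻⁹ mol L⁻¹

5.4×10⁻⁹ M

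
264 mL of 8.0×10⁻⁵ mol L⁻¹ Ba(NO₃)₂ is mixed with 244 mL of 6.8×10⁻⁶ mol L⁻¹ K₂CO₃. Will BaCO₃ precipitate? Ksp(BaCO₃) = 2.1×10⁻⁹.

No

Total volume after mixing = 264 + 244 = 508 mL.
[Ba²⁺] = (8.0×10⁻⁵)(264)/508 = 4.2×10⁻⁵ mol L⁻¹
[CO₃²⁻] = (6.8×10⁻⁶)(244)/508 = 3.3×10⁻⁶ mol L⁻¹
Q = [Ba²⁺][CO₃²⁻] = 1.4×10⁻¹⁰
Q < Ksp (1.4×10⁻¹⁰ vs 2.1×10⁻⁹); the solution remains unsaturated and no precipitate forms.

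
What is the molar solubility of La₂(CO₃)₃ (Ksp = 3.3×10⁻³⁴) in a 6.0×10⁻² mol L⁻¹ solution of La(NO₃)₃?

1.5×10⁻¹¹ M

La₂(CO₃)₃(s) ⇌ 2 La³⁺(aq) + 3 CO₃²⁻(aq)
The solution already contains La³⁺ at 6.0×10⁻² mol L⁻¹. Let s be the molar solubility of La₂(CO₃)₃.
[La³⁺] ≈ 6.0×10⁻² mol L⁻¹ (common ion dominates); [CO₃²⁻] = 3s.
Ksp = [La³⁺]^2[CO₃²⁻]^3 = (6.0×10⁻²)^2(3s)^3
(3s)^3 = 3.3×10⁻³⁴ / (6.0×10⁻²)^2 = 9.2×10⁻³²
s = 1.5×10⁻¹¹ mol L⁻¹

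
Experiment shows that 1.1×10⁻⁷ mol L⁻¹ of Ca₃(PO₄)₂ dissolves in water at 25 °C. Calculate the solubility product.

Ca₃(PO₄)₂(s) ⇌ 3 Ca²⁺(aq) + 2 PO₄³⁻(aq)
Call the molar solubility s, so that [Ca²⁺] = 3s and [PO₄³⁻] = 2s.
Ksp = [Ca²⁺]^3[PO₄³⁻]^2 = (3s)^3 · (2s)^2 = 108s^5
Ksp = 108 × (1.1×10⁻⁷)^5 = 1.7×10⁻³³

Ksp = 1.7×10⁻³³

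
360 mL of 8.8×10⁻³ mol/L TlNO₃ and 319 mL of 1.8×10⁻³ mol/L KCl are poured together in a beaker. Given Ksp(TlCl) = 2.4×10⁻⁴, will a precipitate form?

The combined volume is 679 mL.
[Tl⁺] = (8.8×10⁻³)(360)/679 = 4.7×10⁻³ mol/L
[Cl⁻] = (1.8×10⁻³)(319)/679 = 8.5×10⁻⁴ mol/L
Q = [Tl⁺][Cl⁻] = 3.9×10⁻⁶
Since Q (3.9×10⁻⁶) is less than Ksp (2.4×10⁻⁴), no TlCl precipitates.

No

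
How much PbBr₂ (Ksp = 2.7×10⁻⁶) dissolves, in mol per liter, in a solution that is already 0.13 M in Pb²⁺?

2.3×10⁻³ M

PbBr₂(s) ⇌ Pb²⁺(aq) + 2 Br⁻(aq)
With Pb²⁺ already at 0.13 M and s small, take [Pb²⁺] ≈ 0.13 M and [Br⁻] = 2s.
Ksp = [Pb²⁺][Br⁻]^2 = (0.13)(2s)^2
(2s)^2 = 2.7×10⁻⁶ / (0.13) = 2.1×10⁻⁵
s = 2.3×10⁻³ M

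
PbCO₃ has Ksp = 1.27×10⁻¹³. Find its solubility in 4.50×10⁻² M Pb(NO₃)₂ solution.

2.82×10⁻¹² M

PbCO₃(s) ⇌ Pb²⁺(aq) + CO₃²⁻(aq)
With Pb²⁺ already at 4.50×10⁻² M and s small, take [Pb²⁺] ≈ 4.50×10⁻² M and [CO₃²⁻] = s.
Ksp = [Pb²⁺][CO₃²⁻] = (4.50×10⁻²)s
s = 1.27×10⁻¹³ / (4.50×10⁻²) = 2.82×10⁻¹²
s = 2.82×10⁻¹² M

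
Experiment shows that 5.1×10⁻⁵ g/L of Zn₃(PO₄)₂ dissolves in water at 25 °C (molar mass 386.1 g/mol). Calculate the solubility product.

Ksp = 4.3×10⁻³³

s = (5.1×10⁻⁵ g L⁻¹)/(386.1 g mol⁻¹) = 1.321×10⁻⁷ M
Zn₃(PO₄)₂(s) ⇌ 3 Zn²⁺(aq) + 2 PO₄³⁻(aq)
Call the molar solubility s, so that [Zn²⁺] = 3s and [PO₄³⁻] = 2s.
Ksp = [Zn²⁺]^3[PO₄³⁻]^2 = (3s)^3 · (2s)^2 = 108s^5
Ksp = 108 × (1.321×10⁻⁷)^5 = 4.3×10⁻³³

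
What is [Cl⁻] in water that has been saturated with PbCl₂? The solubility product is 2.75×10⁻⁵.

3.80×10⁻² M

PbCl₂(s) ⇌ Pb²⁺(aq) + 2 Cl⁻(aq)
Call the molar solubility s, so that [Pb²⁺] = s and [Cl⁻] = 2s.
Ksp = [Pb²⁺][Cl⁻]^2 = s · (2s)^2 = 4s^3 = 2.75×10⁻⁵
s = 1.90×10⁻² mol L⁻¹
[Cl⁻] = 2s = 3.80×10⁻² mol L⁻¹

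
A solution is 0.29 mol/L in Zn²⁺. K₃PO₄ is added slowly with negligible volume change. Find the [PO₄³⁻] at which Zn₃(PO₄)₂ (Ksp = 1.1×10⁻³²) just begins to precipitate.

The threshold for precipitation is Q = Ksp.
Zn₃(PO₄)₂(s) ⇌ 3 Zn²⁺(aq) + 2 PO₄³⁻(aq)
Ksp = [Zn²⁺]^3[PO₄³⁻]^2 = [PO₄³⁻]^2(0.29)^3
[PO₄³⁻]^2 = 1.1×10⁻³² / (0.29)^3 = 4.5×10⁻³¹
[PO₄³⁻] = 6.7×10⁻¹⁶ mol/L

6.7×10⁻¹⁶ M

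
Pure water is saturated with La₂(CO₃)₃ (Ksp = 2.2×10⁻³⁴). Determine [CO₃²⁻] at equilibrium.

La₂(CO₃)₃(s) ⇌ 2 La³⁺(aq) + 3 CO₃²⁻(aq)
Call the molar solubility s, so that [La³⁺] = 2s and [CO₃²⁻] = 3s.
Ksp = [La³⁺]^2[CO₃²⁻]^3 = (2s)^2 · (3s)^3 = 108s^5 = 2.2×10⁻³⁴
s = 7.3×10⁻⁸ M
[CO₃²⁻] = 3s = 2.2×10⁻⁷ M

2.2×10⁻⁷ M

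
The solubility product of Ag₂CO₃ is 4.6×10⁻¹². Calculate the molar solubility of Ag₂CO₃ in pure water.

Ag₂CO₃(s) ⇌ 2 Ag⁺(aq) + CO₃²⁻(aq)
For each mole of Ag₂CO₃ that dissolves per liter, [Ag⁺] = 2s and [CO₃²⁻] = s; let s denote this solubility.
Ksp = [Ag⁺]^2[CO₃²⁻] = (2s)^2 · s = 4s^3
4s^3 = 4.6×10⁻¹²  ⇒  s^3 = 1.2×10⁻¹²
s = 1.0×10⁻⁴ mol/L

1.0×10⁻⁴ M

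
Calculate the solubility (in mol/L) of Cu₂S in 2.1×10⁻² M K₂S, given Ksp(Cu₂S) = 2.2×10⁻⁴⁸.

Cu₂S(s) ⇌ 2 Cu⁺(aq) + S²⁻(aq)
The solution already contains S²⁻ at 2.1×10⁻² M. Let s be the molar solubility of Cu₂S.
[S²⁻] ≈ 2.1×10⁻² M (common ion dominates); [Cu⁺] = 2s.
Ksp = [Cu⁺]^2[S²⁻] = (2s)^2(2.1×10⁻²)
(2s)^2 = 2.2×10⁻⁴⁸ / (2.1×10⁻²) = 1.0×10⁻⁴⁶
s = 5.1×10⁻²⁴ M

5.1×10⁻²⁴ M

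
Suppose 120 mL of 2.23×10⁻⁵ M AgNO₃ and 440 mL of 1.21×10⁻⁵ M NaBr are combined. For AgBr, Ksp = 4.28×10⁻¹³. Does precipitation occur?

After mixing, V = 120 mL + 440 mL = 560 mL.
[Ag⁺] = (2.23×10⁻⁵)(120)/560 = 4.78×10⁻⁶ M
[Br⁻] = (1.21×10⁻⁵)(440)/560 = 9.51×10⁻⁶ M
Q = [Ag⁺][Br⁻] = 4.54×10⁻¹¹
Since Q (4.54×10⁻¹¹) exceeds Ksp (4.28×10⁻¹³), AgBr will precipitate.

Yes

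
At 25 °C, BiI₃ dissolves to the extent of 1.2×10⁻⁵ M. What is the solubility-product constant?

Ksp = 5.6×10⁻¹⁹

BiI₃(s) ⇌ Bi³⁺(aq) + 3 I⁻(aq)
Let s be the molar solubility. Then [Bi³⁺] = s and [I⁻] = 3s.
Ksp = [Bi³⁺][I⁻]^3 = s · (3s)^3 = 27s^4
Ksp = 27 × (1.2×10⁻⁵)^4 = 5.6×10⁻¹⁹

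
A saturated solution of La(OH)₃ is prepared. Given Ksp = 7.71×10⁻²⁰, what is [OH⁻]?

2.19×10⁻⁵ M

La(OH)₃(s) ⇌ La³⁺(aq) + 3 OH⁻(aq)
With molar solubility s: [La³⁺] = s, [OH⁻] = 3s.
Ksp = [La³⁺][OH⁻]^3 = s · (3s)^3 = 27s^4 = 7.71×10⁻²⁰
s = 7.31×10⁻⁶ mol L⁻¹
[OH⁻] = 3s = 2.19×10⁻⁵ mol L⁻¹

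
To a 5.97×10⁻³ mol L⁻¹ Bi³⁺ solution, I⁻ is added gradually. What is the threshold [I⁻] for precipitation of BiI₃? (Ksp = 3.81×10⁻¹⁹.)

A salt starts to precipitate once the ion product Q reaches its Ksp.
BiI₃(s) ⇌ Bi³⁺(aq) + 3 I⁻(aq)
Ksp = [Bi³⁺][I⁻]^3 = [I⁻]^3(5.97×10⁻³)
[I⁻]^3 = 3.81×10⁻¹⁹ / (5.97×10⁻³) = 6.38×10⁻¹⁷
[I⁻] = 4.00×10⁻⁶ mol L⁻¹

4.00×10⁻⁶ M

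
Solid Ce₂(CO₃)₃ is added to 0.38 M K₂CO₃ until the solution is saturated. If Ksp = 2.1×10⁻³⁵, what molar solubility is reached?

Ce₂(CO₃)₃(s) ⇌ 2 Ce³⁺(aq) + 3 CO₃²⁻(aq)
CO₃²⁻ is already present at 0.38 M. If s mol/L of Ce₂(CO₃)₃ dissolves, [Ce³⁺] = 2s while [CO₃²⁻] ≈ 0.38 M.
Ksp = [Ce³⁺]^2[CO₃²⁻]^3 = (2s)^2(0.38)^3
(2s)^2 = 2.1×10⁻³⁵ / (0.38)^3 = 3.8×10⁻³⁴
s = 9.8×10⁻¹⁸ M

9.8×10⁻¹⁸ M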